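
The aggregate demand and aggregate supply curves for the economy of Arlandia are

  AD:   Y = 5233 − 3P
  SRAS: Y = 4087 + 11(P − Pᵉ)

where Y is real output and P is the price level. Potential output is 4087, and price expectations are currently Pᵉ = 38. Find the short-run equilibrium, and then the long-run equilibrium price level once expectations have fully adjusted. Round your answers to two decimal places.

Short run: P = 111.71, Y = 4897.86. Long run: P = 382.00.

Short run: with Pᵉ = 38, SRAS is Y = 3669 + 11P. Setting AD = SRAS gives 1564 = 14P, so P = 111.71 and Y = 5233 − 3P = 4897.86.
Output 4897.86 is above potential 4087, so over time expected prices rise and SRAS shifts left until Y returns to 4087.
Long run: Y = 4087 on the AD curve gives 4087 = 5233 − 3P, so P = 382.00.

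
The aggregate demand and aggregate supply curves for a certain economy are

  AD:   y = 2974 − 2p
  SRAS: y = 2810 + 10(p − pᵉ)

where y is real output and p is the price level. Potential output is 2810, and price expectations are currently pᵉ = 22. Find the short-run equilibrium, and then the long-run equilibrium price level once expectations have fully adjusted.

Short run: p = 32, y = 2910. Long run: p = 82.

Short run: with pᵉ = 22, SRAS is y = 2590 + 10p. Setting AD = SRAS gives 384 = 12p, so p = 32 and y = 2974 − 2·32 = 2910.
Output 2910 is above potential 2810, so over time expected prices rise and SRAS shifts left until y returns to 2810.
Long run: y = 2810 on the AD curve gives 2810 = 2974 − 2p, so p = 82.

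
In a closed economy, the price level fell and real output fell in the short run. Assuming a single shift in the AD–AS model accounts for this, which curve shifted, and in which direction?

AD shifted left

P fell and Y fell. An AD shift moves P and Y in the same direction; an SRAS shift moves them in opposite directions.
Here P and Y moved in the same direction, so the AD curve shifted.
Since Y fell, AD shifted left.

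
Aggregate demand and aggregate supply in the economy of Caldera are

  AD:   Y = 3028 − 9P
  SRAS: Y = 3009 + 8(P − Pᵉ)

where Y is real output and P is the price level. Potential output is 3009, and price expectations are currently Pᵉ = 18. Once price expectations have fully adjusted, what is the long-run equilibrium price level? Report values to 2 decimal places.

Short run: with Pᵉ = 18, SRAS is Y = 2865 + 8P. Setting AD = SRAS gives 163 = 17P, so P = 9.59 and Y = 3028 − 9P = 2941.71.
Output 2941.71 is below potential 3009, so over time expected prices fall and SRAS shifts right until Y returns to 3009.
Long run: Y = 3009 on the AD curve gives 3009 = 3028 − 9P, so P = 2.11.

Long-run P = 2.11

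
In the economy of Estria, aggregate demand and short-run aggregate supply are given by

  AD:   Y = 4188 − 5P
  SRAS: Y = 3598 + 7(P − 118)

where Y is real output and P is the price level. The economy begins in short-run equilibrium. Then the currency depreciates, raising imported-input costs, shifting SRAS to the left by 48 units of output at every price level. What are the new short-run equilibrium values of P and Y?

This is a negative supply shock: SRAS shifts left.
New SRAS: Y = 2724 + 7P.
Set AD = SRAS: 4188 − 5P = 2724 + 7P, so 1464 = 12P and P = 122.
Y = 4188 − 5·122 = 3578.

P = 122, Y = 3578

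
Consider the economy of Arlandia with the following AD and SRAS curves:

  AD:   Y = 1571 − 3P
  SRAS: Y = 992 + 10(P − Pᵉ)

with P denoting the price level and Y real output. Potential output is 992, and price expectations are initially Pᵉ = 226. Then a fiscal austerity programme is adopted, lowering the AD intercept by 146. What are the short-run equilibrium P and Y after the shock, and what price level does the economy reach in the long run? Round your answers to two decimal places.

AD shifts left: new AD is Y = 1425 − 3P. With Pᵉ = 226, SRAS is Y = 10P − 1268.
Short run: 1425 − 3P = 10P − 1268 gives 2693 = 13P, so P = 207.15 and Y = 1425 − 3P = 803.54.
Y = 803.54 is below potential 992; expectations adjust and SRAS shifts right until Y = 992.
Long run: on the new AD curve, 992 = 1425 − 3P gives P = 144.33.

Short run: P = 207.15, Y = 803.54. Long run: P = 144.33.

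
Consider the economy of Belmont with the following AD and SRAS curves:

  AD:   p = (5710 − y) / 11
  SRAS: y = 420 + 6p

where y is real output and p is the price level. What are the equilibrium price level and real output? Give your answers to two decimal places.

p = 311.18, y = 2287.06

Rearrange AD to y = 5710 − 11p.
Set AD = SRAS: 5710 − 11p = 420 + 6p, so 5290 = 17p and p = 311.18.
Substituting into AD, y = 5710 − 11p = 2287.06.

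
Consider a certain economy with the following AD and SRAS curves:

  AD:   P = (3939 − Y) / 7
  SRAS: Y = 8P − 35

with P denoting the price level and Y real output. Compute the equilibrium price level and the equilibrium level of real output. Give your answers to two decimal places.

Rearrange AD to Y = 3939 − 7P.
Set AD = SRAS: 3939 − 7P = 8P − 35, so 3974 = 15P and P = 264.93.
Substituting into AD, Y = 3939 − 7P = 2084.47.

P = 264.93, Y = 2084.47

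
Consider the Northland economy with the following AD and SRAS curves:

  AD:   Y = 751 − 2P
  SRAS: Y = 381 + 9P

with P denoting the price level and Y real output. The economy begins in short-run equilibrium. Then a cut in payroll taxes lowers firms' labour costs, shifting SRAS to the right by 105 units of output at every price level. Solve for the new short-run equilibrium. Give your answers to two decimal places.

P = 24.09, Y = 702.82

This is a positive supply shock: SRAS shifts right.
New SRAS: Y = 486 + 9P.
Set AD = SRAS: 751 − 2P = 486 + 9P, so 265 = 11P and P = 24.09.
Substituting into AD, Y = 702.82.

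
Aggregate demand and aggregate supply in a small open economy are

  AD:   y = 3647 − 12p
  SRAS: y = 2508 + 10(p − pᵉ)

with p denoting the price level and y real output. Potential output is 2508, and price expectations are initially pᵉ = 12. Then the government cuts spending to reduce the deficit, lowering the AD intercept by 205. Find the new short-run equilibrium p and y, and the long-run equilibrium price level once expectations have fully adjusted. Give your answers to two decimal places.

Short run: p = 47.91, y = 2867.09. Long run: p = 77.83.

AD shifts left: new AD is y = 3442 − 12p. With pᵉ = 12, SRAS is y = 2388 + 10p.
Short run: 3442 − 12p = 2388 + 10p gives 1054 = 22p, so p = 47.91 and y = 3442 − 12p = 2867.09.
y = 2867.09 is above potential 2508; expectations adjust and SRAS shifts left until y = 2508.
Long run: on the new AD curve, 2508 = 3442 − 12p gives p = 77.83.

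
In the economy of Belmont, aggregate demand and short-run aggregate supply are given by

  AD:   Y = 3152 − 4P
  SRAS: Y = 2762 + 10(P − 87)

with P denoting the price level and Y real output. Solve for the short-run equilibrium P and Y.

P = 90, Y = 2792

Write SRAS as Y = 2762 + 10P − 870 = 1892 + 10P.
Set AD = SRAS: 3152 − 4P = 1892 + 10P, so 1260 = 14P and P = 90.
Then Y = 3152 − 4·90 = 2792.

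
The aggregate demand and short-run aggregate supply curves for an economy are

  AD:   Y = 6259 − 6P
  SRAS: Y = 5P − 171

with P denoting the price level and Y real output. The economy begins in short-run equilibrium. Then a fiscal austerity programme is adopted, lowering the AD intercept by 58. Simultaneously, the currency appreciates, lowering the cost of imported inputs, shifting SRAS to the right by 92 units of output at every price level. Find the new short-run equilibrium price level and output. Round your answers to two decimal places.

After both shocks: AD is Y = 6201 − 6P and SRAS is Y = 5P − 79.
Setting them equal: 6280 = 11P, so P = 570.91.
Substituting into AD, Y = 2775.55.

P = 570.91, Y = 2775.55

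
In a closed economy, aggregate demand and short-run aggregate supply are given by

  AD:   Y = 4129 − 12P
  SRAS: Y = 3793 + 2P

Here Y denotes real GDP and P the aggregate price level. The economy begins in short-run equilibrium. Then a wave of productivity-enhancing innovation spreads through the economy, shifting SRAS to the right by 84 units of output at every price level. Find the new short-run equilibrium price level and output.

P = 18, Y = 3913

This is a positive supply shock: SRAS shifts right.
New SRAS: Y = 3877 + 2P.
Set AD = SRAS: 4129 − 12P = 3877 + 2P, so 252 = 14P and P = 18.
Y = 4129 − 12·18 = 3913.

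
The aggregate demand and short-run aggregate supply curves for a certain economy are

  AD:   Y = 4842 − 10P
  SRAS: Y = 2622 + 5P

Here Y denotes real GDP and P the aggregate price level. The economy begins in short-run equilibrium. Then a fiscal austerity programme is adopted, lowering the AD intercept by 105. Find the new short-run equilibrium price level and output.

This is a negative demand shock: AD shifts left.
New AD: Y = 4737 − 10P.
Set AD = SRAS: 4737 − 10P = 2622 + 5P, so 2115 = 15P and P = 141.
Y = 4737 − 10·141 = 3327.

P = 141, Y = 3327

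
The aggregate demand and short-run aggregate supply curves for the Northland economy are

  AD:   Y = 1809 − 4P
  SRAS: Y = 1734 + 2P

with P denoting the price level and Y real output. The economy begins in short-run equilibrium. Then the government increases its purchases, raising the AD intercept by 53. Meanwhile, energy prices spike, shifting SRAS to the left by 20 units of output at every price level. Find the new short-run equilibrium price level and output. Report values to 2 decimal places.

After both shocks: AD is Y = 1862 − 4P and SRAS is Y = 1714 + 2P.
Setting them equal: 148 = 6P, so P = 24.67.
Substituting into AD, Y = 1763.33.

P = 24.67, Y = 1763.33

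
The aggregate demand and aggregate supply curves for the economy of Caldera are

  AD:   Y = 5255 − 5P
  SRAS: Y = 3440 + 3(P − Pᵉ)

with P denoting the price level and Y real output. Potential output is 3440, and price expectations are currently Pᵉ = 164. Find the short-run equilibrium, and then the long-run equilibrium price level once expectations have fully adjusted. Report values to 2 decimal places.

Short run: with Pᵉ = 164, SRAS is Y = 2948 + 3P. Setting AD = SRAS gives 2307 = 8P, so P = 288.38 and Y = 5255 − 5P = 3813.13.
Output 3813.13 is above potential 3440, so over time expected prices rise and SRAS shifts left until Y returns to 3440.
Long run: Y = 3440 on the AD curve gives 3440 = 5255 − 5P, so P = 363.00.

Short run: P = 288.38, Y = 3813.13. Long run: P = 363.00.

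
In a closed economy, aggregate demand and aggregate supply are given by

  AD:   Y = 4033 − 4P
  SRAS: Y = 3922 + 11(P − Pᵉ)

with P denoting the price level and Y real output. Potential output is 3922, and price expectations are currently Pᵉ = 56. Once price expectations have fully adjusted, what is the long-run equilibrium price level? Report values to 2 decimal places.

Short run: with Pᵉ = 56, SRAS is Y = 3306 + 11P. Setting AD = SRAS gives 727 = 15P, so P = 48.47 and Y = 4033 − 4P = 3839.13.
Output 3839.13 is below potential 3922, so over time expected prices fall and SRAS shifts right until Y returns to 3922.
Long run: Y = 3922 on the AD curve gives 3922 = 4033 − 4P, so P = 27.75.

Long-run P = 27.75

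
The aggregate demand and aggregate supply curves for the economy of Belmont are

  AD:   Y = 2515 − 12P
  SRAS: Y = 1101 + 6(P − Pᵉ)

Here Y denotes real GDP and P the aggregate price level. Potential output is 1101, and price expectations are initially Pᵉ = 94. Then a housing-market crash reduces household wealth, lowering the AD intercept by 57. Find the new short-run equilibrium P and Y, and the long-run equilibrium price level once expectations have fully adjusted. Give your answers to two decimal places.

Short run: P = 106.72, Y = 1177.33. Long run: P = 113.08.

AD shifts left: new AD is Y = 2458 − 12P. With Pᵉ = 94, SRAS is Y = 537 + 6P.
Short run: 2458 − 12P = 537 + 6P gives 1921 = 18P, so P = 106.72 and Y = 2458 − 12P = 1177.33.
Y = 1177.33 is above potential 1101; expectations adjust and SRAS shifts left until Y = 1101.
Long run: on the new AD curve, 1101 = 2458 − 12P gives P = 113.08.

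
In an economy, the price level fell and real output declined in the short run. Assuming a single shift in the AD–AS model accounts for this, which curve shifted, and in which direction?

P fell and Y fell. An AD shift moves P and Y in the same direction; an SRAS shift moves them in opposite directions.
Here P and Y moved in the same direction, so the AD curve shifted.
Since Y fell, AD shifted left.

AD shifted left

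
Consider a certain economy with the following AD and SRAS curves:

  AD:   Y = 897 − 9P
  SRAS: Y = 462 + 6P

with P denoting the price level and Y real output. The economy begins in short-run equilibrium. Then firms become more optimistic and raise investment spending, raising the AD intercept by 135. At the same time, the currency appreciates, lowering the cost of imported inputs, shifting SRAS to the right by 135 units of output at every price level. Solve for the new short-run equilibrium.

P = 29, Y = 771

After both shocks: AD is Y = 1032 − 9P and SRAS is Y = 597 + 6P.
Setting them equal: 435 = 15P, so P = 29.
Y = 1032 − 9·29 = 771.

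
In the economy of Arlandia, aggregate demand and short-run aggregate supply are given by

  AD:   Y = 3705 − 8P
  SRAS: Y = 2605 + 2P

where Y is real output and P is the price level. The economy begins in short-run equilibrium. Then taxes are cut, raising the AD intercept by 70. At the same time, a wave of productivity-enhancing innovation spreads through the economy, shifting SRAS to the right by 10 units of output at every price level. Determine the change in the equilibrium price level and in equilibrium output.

ΔP = +6, ΔY = +22

After both shocks: AD is Y = 3775 − 8P and SRAS is Y = 2615 + 2P.
Setting them equal: 1160 = 10P, so P = 116.
Y = 3775 − 8·116 = 2847.
Initially P = 110, Y = 2825, so ΔP = +6 and ΔY = +22.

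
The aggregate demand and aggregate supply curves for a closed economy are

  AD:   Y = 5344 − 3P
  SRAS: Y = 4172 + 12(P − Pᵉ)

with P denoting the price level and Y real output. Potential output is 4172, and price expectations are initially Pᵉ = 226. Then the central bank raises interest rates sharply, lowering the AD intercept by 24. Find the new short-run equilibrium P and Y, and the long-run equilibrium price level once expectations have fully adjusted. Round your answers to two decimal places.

AD shifts left: new AD is Y = 5320 − 3P. With Pᵉ = 226, SRAS is Y = 1460 + 12P.
Short run: 5320 − 3P = 1460 + 12P gives 3860 = 15P, so P = 257.33 and Y = 5320 − 3P = 4548.00.
Y = 4548.00 is above potential 4172; expectations adjust and SRAS shifts left until Y = 4172.
Long run: on the new AD curve, 4172 = 5320 − 3P gives P = 382.67.

Short run: P = 257.33, Y = 4548.00. Long run: P = 382.67.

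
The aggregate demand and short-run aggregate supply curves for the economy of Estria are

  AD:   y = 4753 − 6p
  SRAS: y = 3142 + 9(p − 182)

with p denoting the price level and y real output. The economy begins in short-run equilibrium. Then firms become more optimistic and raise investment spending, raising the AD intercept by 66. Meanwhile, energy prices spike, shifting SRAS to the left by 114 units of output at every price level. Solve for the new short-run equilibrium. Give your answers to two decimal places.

p = 228.60, y = 3447.40

After both shocks: AD is y = 4819 − 6p and SRAS is y = 1390 + 9p.
Setting them equal: 3429 = 15p, so p = 228.60.
Substituting into AD, y = 3447.40.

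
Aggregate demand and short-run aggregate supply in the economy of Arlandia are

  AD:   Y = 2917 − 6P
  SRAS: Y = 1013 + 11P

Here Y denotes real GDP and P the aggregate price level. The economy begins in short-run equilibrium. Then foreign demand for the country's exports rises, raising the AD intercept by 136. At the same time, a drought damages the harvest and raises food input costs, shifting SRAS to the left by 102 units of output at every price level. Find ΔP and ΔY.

After both shocks: AD is Y = 3053 − 6P and SRAS is Y = 911 + 11P.
Setting them equal: 2142 = 17P, so P = 126.
Y = 3053 − 6·126 = 2297.
Initially P = 112, Y = 2245, so ΔP = +14 and ΔY = +52.

ΔP = +14, ΔY = +52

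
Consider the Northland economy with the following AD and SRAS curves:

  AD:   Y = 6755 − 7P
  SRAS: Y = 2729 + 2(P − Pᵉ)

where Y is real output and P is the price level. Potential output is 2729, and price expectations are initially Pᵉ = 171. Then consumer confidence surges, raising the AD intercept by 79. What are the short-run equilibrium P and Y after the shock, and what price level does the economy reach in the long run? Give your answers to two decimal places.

Short run: P = 494.11, Y = 3375.22. Long run: P = 586.43.

AD shifts right: new AD is Y = 6834 − 7P. With Pᵉ = 171, SRAS is Y = 2387 + 2P.
Short run: 6834 − 7P = 2387 + 2P gives 4447 = 9P, so P = 494.11 and Y = 6834 − 7P = 3375.22.
Y = 3375.22 is above potential 2729; expectations adjust and SRAS shifts left until Y = 2729.
Long run: on the new AD curve, 2729 = 6834 − 7P gives P = 586.43.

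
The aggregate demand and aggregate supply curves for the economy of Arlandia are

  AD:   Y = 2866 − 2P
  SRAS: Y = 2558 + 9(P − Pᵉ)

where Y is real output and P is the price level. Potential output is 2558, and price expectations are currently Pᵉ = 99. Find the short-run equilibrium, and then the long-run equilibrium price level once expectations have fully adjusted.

Short run: P = 109, Y = 2648. Long run: P = 154.

Short run: with Pᵉ = 99, SRAS is Y = 1667 + 9P. Setting AD = SRAS gives 1199 = 11P, so P = 109 and Y = 2866 − 2·109 = 2648.
Output 2648 is above potential 2558, so over time expected prices rise and SRAS shifts left until Y returns to 2558.
Long run: Y = 2558 on the AD curve gives 2558 = 2866 − 2P, so P = 154.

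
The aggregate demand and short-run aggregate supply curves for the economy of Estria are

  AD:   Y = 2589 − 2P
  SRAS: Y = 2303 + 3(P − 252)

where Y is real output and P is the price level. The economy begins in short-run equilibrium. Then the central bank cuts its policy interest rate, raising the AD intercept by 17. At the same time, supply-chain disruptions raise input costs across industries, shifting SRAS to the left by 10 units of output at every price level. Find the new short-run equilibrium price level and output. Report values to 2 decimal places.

After both shocks: AD is Y = 2606 − 2P and SRAS is Y = 1537 + 3P.
Setting them equal: 1069 = 5P, so P = 213.80.
Substituting into AD, Y = 2178.40.

P = 213.80, Y = 2178.40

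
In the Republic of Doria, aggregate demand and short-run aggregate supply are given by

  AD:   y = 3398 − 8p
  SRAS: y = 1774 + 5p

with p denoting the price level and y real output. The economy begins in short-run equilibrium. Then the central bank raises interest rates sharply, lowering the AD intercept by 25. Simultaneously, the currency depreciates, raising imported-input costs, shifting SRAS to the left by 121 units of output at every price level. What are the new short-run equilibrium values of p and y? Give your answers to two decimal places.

p = 132.31, y = 2314.54

After both shocks: AD is y = 3373 − 8p and SRAS is y = 1653 + 5p.
Setting them equal: 1720 = 13p, so p = 132.31.
Substituting into AD, y = 2314.54.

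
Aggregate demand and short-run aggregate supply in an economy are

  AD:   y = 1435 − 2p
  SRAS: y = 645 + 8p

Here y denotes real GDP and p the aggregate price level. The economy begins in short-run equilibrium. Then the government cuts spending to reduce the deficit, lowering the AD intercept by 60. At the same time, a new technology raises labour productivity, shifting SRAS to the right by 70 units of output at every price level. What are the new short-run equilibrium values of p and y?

After both shocks: AD is y = 1375 − 2p and SRAS is y = 715 + 8p.
Setting them equal: 660 = 10p, so p = 66.
y = 1375 − 2·66 = 1243.

p = 66, y = 1243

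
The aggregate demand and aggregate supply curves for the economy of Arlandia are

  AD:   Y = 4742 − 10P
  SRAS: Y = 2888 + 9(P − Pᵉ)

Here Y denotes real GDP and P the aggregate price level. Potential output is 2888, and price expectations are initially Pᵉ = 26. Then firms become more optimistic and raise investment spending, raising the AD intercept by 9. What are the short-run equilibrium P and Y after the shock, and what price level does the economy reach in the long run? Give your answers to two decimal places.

Short run: P = 110.37, Y = 3647.32. Long run: P = 186.30.

AD shifts right: new AD is Y = 4751 − 10P. With Pᵉ = 26, SRAS is Y = 2654 + 9P.
Short run: 4751 − 10P = 2654 + 9P gives 2097 = 19P, so P = 110.37 and Y = 4751 − 10P = 3647.32.
Y = 3647.32 is above potential 2888; expectations adjust and SRAS shifts left until Y = 2888.
Long run: on the new AD curve, 2888 = 4751 − 10P gives P = 186.30.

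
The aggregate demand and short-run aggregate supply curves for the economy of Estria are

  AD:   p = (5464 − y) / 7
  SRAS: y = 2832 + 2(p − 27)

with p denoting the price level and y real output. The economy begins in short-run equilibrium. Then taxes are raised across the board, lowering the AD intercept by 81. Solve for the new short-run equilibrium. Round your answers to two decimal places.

This is a negative demand shock: AD shifts left.
New AD: y = 5383 − 7p.
SRAS can be written y = 2778 + 2p.
Set AD = SRAS: 5383 − 7p = 2778 + 2p, so 2605 = 9p and p = 289.44.
Substituting into AD, y = 3356.89.

p = 289.44, y = 3356.89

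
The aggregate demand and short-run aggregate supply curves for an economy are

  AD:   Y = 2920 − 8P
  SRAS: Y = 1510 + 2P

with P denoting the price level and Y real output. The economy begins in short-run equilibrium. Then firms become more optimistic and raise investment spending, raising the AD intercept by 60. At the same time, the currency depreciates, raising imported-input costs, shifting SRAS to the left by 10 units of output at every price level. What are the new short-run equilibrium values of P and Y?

After both shocks: AD is Y = 2980 − 8P and SRAS is Y = 1500 + 2P.
Setting them equal: 1480 = 10P, so P = 148.
Y = 2980 − 8·148 = 1796.

P = 148, Y = 1796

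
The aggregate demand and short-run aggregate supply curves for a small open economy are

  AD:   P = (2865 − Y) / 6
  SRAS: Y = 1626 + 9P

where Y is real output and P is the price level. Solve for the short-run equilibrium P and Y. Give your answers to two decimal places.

Rearrange AD to Y = 2865 − 6P.
Set AD = SRAS: 2865 − 6P = 1626 + 9P, so 1239 = 15P and P = 82.60.
Substituting into AD, Y = 2865 − 6P = 2369.40.

P = 82.60, Y = 2369.40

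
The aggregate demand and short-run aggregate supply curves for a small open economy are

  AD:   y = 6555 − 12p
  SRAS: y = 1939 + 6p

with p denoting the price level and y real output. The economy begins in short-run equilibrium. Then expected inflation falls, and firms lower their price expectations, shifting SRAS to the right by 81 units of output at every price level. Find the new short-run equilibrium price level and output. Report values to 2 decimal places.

This is a positive supply shock: SRAS shifts right.
New SRAS: y = 2020 + 6p.
Set AD = SRAS: 6555 − 12p = 2020 + 6p, so 4535 = 18p and p = 251.94.
Substituting into AD, y = 3531.67.

p = 251.94, y = 3531.67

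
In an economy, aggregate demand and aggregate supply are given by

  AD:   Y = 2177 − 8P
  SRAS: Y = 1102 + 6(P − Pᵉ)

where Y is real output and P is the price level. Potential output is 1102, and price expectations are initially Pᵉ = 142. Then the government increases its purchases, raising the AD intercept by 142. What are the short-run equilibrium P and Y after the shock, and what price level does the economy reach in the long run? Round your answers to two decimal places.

AD shifts right: new AD is Y = 2319 − 8P. With Pᵉ = 142, SRAS is Y = 250 + 6P.
Short run: 2319 − 8P = 250 + 6P gives 2069 = 14P, so P = 147.79 and Y = 2319 − 8P = 1136.71.
Y = 1136.71 is above potential 1102; expectations adjust and SRAS shifts left until Y = 1102.
Long run: on the new AD curve, 1102 = 2319 − 8P gives P = 152.13.

Short run: P = 147.79, Y = 1136.71. Long run: P = 152.13.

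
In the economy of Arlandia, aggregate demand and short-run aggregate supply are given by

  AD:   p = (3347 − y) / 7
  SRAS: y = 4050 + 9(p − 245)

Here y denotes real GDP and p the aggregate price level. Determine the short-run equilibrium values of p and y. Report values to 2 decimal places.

Write SRAS as y = 4050 + 9p − 2205 = 1845 + 9p.
Rearrange AD to y = 3347 − 7p.
Set AD = SRAS: 3347 − 7p = 1845 + 9p, so 1502 = 16p and p = 93.88.
Substituting into AD, y = 3347 − 7p = 2689.88.

p = 93.88, y = 2689.88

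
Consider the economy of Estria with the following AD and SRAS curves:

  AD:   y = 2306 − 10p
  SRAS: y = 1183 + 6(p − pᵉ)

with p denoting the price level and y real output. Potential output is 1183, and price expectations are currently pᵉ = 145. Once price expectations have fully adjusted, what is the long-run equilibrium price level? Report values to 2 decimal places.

Short run: with pᵉ = 145, SRAS is y = 313 + 6p. Setting AD = SRAS gives 1993 = 16p, so p = 124.56 and y = 2306 − 10p = 1060.38.
Output 1060.38 is below potential 1183, so over time expected prices fall and SRAS shifts right until y returns to 1183.
Long run: y = 1183 on the AD curve gives 1183 = 2306 − 10p, so p = 112.30.

Long-run p = 112.30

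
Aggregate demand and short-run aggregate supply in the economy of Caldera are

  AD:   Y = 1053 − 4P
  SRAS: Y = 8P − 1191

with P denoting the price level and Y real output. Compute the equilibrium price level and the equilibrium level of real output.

Set AD = SRAS: 1053 − 4P = 8P − 1191, so 2244 = 12P and P = 187.
Then Y = 1053 − 4·187 = 305.

P = 187, Y = 305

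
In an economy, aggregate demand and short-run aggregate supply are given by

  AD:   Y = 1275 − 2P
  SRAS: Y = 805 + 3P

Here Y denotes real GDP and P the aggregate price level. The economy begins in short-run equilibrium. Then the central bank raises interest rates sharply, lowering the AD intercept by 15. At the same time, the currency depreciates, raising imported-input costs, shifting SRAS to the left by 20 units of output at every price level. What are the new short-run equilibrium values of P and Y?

P = 95, Y = 1070

After both shocks: AD is Y = 1260 − 2P and SRAS is Y = 785 + 3P.
Setting them equal: 475 = 5P, so P = 95.
Y = 1260 − 2·95 = 1070.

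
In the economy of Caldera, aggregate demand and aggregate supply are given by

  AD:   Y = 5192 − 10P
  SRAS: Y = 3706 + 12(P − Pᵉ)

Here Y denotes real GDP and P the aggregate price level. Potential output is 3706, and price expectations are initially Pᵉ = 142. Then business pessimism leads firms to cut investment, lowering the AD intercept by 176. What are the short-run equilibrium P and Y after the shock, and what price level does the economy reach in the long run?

Short run: P = 137, Y = 3646. Long run: P = 131.

AD shifts left: new AD is Y = 5016 − 10P. With Pᵉ = 142, SRAS is Y = 2002 + 12P.
Short run: 5016 − 10P = 2002 + 12P gives 3014 = 22P, so P = 137 and Y = 5016 − 10·137 = 3646.
Y = 3646 is below potential 3706; expectations adjust and SRAS shifts right until Y = 3706.
Long run: on the new AD curve, 3706 = 5016 − 10P gives P = 131.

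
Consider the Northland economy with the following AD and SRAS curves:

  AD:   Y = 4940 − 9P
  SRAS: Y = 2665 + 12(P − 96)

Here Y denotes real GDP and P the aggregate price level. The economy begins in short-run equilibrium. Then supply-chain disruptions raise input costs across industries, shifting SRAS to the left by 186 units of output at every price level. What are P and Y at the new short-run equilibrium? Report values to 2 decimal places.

P = 172.05, Y = 3391.57

This is a negative supply shock: SRAS shifts left.
New SRAS: Y = 1327 + 12P.
Set AD = SRAS: 4940 − 9P = 1327 + 12P, so 3613 = 21P and P = 172.05.
Substituting into AD, Y = 3391.57.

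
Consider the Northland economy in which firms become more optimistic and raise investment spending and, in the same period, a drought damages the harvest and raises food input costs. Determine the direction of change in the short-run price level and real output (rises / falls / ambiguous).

Price level: rises; output: ambiguous

The first event is a positive demand shock: AD shifts right, which by itself pushes P up and Y up.
The second is an adverse supply shock: SRAS shifts left, which by itself pushes P up and Y down.
Both shocks push P up, so P rises. The two shocks push Y in opposite directions, so the effect on Y is ambiguous.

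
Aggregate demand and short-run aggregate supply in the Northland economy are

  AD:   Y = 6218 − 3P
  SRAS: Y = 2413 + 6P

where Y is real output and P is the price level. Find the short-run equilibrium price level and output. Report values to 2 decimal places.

P = 422.78, Y = 4949.67

Set AD = SRAS: 6218 − 3P = 2413 + 6P, so 3805 = 9P and P = 422.78.
Substituting into AD, Y = 6218 − 3P = 4949.67.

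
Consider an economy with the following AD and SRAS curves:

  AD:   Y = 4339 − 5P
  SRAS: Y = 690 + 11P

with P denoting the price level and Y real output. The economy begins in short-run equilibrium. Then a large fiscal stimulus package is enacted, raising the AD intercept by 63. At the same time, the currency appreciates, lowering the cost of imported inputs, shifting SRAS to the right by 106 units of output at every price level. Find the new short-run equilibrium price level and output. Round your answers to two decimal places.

After both shocks: AD is Y = 4402 − 5P and SRAS is Y = 796 + 11P.
Setting them equal: 3606 = 16P, so P = 225.38.
Substituting into AD, Y = 3275.13.

P = 225.38, Y = 3275.13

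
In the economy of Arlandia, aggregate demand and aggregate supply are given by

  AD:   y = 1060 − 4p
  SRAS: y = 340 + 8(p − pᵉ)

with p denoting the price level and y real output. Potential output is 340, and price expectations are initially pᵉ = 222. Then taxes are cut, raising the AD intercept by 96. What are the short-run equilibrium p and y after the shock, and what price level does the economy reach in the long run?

AD shifts right: new AD is y = 1156 − 4p. With pᵉ = 222, SRAS is y = 8p − 1436.
Short run: 1156 − 4p = 8p − 1436 gives 2592 = 12p, so p = 216 and y = 1156 − 4·216 = 292.
y = 292 is below potential 340; expectations adjust and SRAS shifts right until y = 340.
Long run: on the new AD curve, 340 = 1156 − 4p gives p = 204.

Short run: p = 216, y = 292. Long run: p = 204.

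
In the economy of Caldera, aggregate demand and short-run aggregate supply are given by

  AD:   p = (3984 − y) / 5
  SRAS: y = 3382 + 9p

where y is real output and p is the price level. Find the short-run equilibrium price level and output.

p = 43, y = 3769

Rearrange AD to y = 3984 − 5p.
Set AD = SRAS: 3984 − 5p = 3382 + 9p, so 602 = 14p and p = 43.
Then y = 3984 − 5·43 = 3769.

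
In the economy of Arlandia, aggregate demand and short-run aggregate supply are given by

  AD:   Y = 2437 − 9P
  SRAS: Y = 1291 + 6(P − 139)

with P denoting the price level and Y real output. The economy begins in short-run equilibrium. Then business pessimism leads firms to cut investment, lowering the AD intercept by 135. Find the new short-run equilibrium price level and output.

This is a negative demand shock: AD shifts left.
New AD: Y = 2302 − 9P.
SRAS can be written Y = 457 + 6P.
Set AD = SRAS: 2302 − 9P = 457 + 6P, so 1845 = 15P and P = 123.
Y = 2302 − 9·123 = 1195.

P = 123, Y = 1195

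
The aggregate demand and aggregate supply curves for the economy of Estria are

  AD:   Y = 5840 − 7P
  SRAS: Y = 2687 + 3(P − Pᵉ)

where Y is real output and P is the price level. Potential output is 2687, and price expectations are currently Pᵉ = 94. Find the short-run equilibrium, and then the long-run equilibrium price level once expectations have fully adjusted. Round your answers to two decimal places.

Short run: P = 343.50, Y = 3435.50. Long run: P = 450.43.

Short run: with Pᵉ = 94, SRAS is Y = 2405 + 3P. Setting AD = SRAS gives 3435 = 10P, so P = 343.50 and Y = 5840 − 7P = 3435.50.
Output 3435.50 is above potential 2687, so over time expected prices rise and SRAS shifts left until Y returns to 2687.
Long run: Y = 2687 on the AD curve gives 2687 = 5840 − 7P, so P = 450.43.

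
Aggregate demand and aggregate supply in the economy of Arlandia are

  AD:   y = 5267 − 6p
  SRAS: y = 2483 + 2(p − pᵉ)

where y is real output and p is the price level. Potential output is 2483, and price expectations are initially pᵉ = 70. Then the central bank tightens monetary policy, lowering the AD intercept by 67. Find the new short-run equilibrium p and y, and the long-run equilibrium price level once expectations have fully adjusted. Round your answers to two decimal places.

AD shifts left: new AD is y = 5200 − 6p. With pᵉ = 70, SRAS is y = 2343 + 2p.
Short run: 5200 − 6p = 2343 + 2p gives 2857 = 8p, so p = 357.13 and y = 5200 − 6p = 3057.25.
y = 3057.25 is above potential 2483; expectations adjust and SRAS shifts left until y = 2483.
Long run: on the new AD curve, 2483 = 5200 − 6p gives p = 452.83.

Short run: p = 357.13, y = 3057.25. Long run: p = 452.83.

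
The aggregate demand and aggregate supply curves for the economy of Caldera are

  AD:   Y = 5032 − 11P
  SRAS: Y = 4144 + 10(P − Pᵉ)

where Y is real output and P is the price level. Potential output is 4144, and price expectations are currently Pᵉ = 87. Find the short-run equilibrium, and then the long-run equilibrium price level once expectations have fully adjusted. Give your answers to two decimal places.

Short run: with Pᵉ = 87, SRAS is Y = 3274 + 10P. Setting AD = SRAS gives 1758 = 21P, so P = 83.71 and Y = 5032 − 11P = 4111.14.
Output 4111.14 is below potential 4144, so over time expected prices fall and SRAS shifts right until Y returns to 4144.
Long run: Y = 4144 on the AD curve gives 4144 = 5032 − 11P, so P = 80.73.

Short run: P = 83.71, Y = 4111.14. Long run: P = 80.73.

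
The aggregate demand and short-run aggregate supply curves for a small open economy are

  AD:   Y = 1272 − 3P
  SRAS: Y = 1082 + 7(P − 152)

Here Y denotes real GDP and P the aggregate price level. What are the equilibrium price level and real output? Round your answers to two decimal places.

P = 125.40, Y = 895.80

Write SRAS as Y = 1082 + 7P − 1064 = 18 + 7P.
Set AD = SRAS: 1272 − 3P = 18 + 7P, so 1254 = 10P and P = 125.40.
Substituting into AD, Y = 1272 − 3P = 895.80.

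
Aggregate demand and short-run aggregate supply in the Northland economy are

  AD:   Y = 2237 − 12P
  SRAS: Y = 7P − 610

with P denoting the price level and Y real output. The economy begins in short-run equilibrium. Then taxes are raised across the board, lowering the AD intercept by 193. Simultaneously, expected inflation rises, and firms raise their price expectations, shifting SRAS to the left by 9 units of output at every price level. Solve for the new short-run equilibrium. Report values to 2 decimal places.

P = 140.16, Y = 362.11

After both shocks: AD is Y = 2044 − 12P and SRAS is Y = 7P − 619.
Setting them equal: 2663 = 19P, so P = 140.16.
Substituting into AD, Y = 362.11.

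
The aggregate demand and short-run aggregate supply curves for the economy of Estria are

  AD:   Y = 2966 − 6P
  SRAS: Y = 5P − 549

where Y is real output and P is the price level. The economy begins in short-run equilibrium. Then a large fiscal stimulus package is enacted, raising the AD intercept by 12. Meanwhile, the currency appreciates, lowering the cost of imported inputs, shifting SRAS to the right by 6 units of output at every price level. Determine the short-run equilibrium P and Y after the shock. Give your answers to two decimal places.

After both shocks: AD is Y = 2978 − 6P and SRAS is Y = 5P − 543.
Setting them equal: 3521 = 11P, so P = 320.09.
Substituting into AD, Y = 1057.45.

P = 320.09, Y = 1057.45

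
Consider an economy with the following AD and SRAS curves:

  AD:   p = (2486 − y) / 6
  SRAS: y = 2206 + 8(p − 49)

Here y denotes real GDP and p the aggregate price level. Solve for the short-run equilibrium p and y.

p = 48, y = 2198

Write SRAS as y = 2206 + 8p − 392 = 1814 + 8p.
Rearrange AD to y = 2486 − 6p.
Set AD = SRAS: 2486 − 6p = 1814 + 8p, so 672 = 14p and p = 48.
Then y = 2486 − 6·48 = 2198.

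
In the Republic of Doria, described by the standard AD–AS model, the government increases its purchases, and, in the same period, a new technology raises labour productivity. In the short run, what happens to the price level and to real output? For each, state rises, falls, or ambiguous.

The first event is a positive demand shock: AD shifts right, which by itself pushes P up and Y up.
The second is a favourable supply shock: SRAS shifts right, which by itself pushes P down and Y up.
The two shocks push P in opposite directions, so the effect on P is ambiguous. Both shocks push Y up, so Y rises.

Price level: ambiguous; output: rises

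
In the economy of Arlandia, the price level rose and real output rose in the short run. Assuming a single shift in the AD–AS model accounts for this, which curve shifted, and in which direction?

AD shifted right

P rose and Y rose. An AD shift moves P and Y in the same direction; an SRAS shift moves them in opposite directions.
Here P and Y moved in the same direction, so the AD curve shifted.
Since Y rose, AD shifted right.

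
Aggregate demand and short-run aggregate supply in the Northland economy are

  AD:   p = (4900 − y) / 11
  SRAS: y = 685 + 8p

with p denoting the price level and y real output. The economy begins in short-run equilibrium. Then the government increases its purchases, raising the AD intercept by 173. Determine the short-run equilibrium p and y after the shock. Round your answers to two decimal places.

This is a positive demand shock: AD shifts right.
New AD: y = 5073 − 11p.
Set AD = SRAS: 5073 − 11p = 685 + 8p, so 4388 = 19p and p = 230.95.
Substituting into AD, y = 2532.58.

p = 230.95, y = 2532.58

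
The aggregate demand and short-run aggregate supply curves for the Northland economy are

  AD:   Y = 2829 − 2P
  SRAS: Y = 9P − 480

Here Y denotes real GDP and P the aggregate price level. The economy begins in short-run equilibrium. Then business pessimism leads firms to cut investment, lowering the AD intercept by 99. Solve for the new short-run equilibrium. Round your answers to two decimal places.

P = 291.82, Y = 2146.36

This is a negative demand shock: AD shifts left.
New AD: Y = 2730 − 2P.
Set AD = SRAS: 2730 − 2P = 9P − 480, so 3210 = 11P and P = 291.82.
Substituting into AD, Y = 2146.36.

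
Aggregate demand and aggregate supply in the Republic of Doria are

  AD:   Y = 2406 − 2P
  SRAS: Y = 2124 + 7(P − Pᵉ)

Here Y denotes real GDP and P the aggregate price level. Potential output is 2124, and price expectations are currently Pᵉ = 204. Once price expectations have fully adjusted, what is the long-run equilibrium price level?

Long-run P = 141

Short run: with Pᵉ = 204, SRAS is Y = 696 + 7P. Setting AD = SRAS gives 1710 = 9P, so P = 190 and Y = 2406 − 2·190 = 2026.
Output 2026 is below potential 2124, so over time expected prices fall and SRAS shifts right until Y returns to 2124.
Long run: Y = 2124 on the AD curve gives 2124 = 2406 − 2P, so P = 141.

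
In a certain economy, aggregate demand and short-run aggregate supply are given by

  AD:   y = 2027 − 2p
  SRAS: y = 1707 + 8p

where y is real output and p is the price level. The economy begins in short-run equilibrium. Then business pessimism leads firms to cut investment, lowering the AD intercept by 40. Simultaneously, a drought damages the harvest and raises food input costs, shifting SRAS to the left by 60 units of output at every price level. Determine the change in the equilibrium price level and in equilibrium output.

Δp = +2, Δy = -44

After both shocks: AD is y = 1987 − 2p and SRAS is y = 1647 + 8p.
Setting them equal: 340 = 10p, so p = 34.
y = 1987 − 2·34 = 1919.
Initially p = 32, y = 1963, so Δp = +2 and Δy = -44.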